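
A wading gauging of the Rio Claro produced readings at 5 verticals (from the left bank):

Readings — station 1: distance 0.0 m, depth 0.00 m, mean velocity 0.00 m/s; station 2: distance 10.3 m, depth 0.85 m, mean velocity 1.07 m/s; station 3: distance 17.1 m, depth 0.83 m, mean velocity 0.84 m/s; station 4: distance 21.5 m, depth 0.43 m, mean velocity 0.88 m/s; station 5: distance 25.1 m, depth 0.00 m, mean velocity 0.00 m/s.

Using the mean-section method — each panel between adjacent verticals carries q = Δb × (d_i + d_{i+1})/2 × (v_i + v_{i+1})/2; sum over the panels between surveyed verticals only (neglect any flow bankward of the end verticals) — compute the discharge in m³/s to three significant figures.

10.5 m³/s

Panel 1-2: Δb = 10.3 m, d̄ = (0.00+0.85)/2 = 0.425, v̄ = (0.00+1.07)/2 = 0.535 → q = 10.3×0.425×0.535 = 2.342 m³/s
Panel 2-3: Δb = 6.8 m, d̄ = (0.85+0.83)/2 = 0.84, v̄ = (1.07+0.84)/2 = 0.955 → q = 6.8×0.84×0.955 = 5.455 m³/s
Panel 3-4: Δb = 4.4 m, d̄ = (0.83+0.43)/2 = 0.63, v̄ = (0.84+0.88)/2 = 0.86 → q = 4.4×0.63×0.86 = 2.384 m³/s
Panel 4-5: Δb = 3.6 m, d̄ = (0.43+0.00)/2 = 0.215, v̄ = (0.88+0.00)/2 = 0.44 → q = 3.6×0.215×0.44 = 0.3406 m³/s
Q = Σ q = 10.52 m³/s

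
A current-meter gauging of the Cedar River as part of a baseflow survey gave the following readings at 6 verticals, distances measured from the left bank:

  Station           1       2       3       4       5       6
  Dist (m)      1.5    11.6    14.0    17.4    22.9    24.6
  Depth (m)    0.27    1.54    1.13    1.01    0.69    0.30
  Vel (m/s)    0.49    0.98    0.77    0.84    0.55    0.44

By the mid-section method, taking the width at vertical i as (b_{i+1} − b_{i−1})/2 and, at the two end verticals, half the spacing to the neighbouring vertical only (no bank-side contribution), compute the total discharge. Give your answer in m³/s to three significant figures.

17.9 m³/s

w_1 = (11.6 − 1.5)/2 = 5.05 m; q_1 = 0.49 × 0.27 × 5.05 = 0.6681 m³/s
w_2 = (14.0 − 1.5)/2 = 6.25 m; q_2 = 0.98 × 1.54 × 6.25 = 9.433 m³/s
w_3 = (17.4 − 11.6)/2 = 2.9 m; q_3 = 0.77 × 1.13 × 2.9 = 2.523 m³/s
w_4 = (22.9 − 14.0)/2 = 4.45 m; q_4 = 0.84 × 1.01 × 4.45 = 3.775 m³/s
w_5 = (24.6 − 17.4)/2 = 3.6 m; q_5 = 0.55 × 0.69 × 3.6 = 1.366 m³/s
w_6 = (24.6 − 22.9)/2 = 0.85 m; q_6 = 0.44 × 0.30 × 0.85 = 0.1122 m³/s
Q = Σ qᵢ = 17.88 m³/s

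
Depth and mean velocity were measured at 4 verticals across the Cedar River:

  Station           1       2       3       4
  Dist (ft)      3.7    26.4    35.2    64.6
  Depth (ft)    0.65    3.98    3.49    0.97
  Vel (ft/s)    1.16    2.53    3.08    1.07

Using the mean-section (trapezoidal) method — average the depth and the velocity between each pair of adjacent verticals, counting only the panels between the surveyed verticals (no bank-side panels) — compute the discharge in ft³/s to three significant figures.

Panel 1-2: Δb = 22.7 ft, d̄ = (0.65+3.98)/2 = 2.315, v̄ = (1.16+2.53)/2 = 1.845 → q = 22.7×2.315×1.845 = 96.96 ft³/s
Panel 2-3: Δb = 8.8 ft, d̄ = (3.98+3.49)/2 = 3.735, v̄ = (2.53+3.08)/2 = 2.805 → q = 8.8×3.735×2.805 = 92.19 ft³/s
Panel 3-4: Δb = 29.4 ft, d̄ = (3.49+0.97)/2 = 2.23, v̄ = (3.08+1.07)/2 = 2.075 → q = 29.4×2.23×2.075 = 136.0 ft³/s
Q = Σ q = 325.2 ft³/s

325 ft³/s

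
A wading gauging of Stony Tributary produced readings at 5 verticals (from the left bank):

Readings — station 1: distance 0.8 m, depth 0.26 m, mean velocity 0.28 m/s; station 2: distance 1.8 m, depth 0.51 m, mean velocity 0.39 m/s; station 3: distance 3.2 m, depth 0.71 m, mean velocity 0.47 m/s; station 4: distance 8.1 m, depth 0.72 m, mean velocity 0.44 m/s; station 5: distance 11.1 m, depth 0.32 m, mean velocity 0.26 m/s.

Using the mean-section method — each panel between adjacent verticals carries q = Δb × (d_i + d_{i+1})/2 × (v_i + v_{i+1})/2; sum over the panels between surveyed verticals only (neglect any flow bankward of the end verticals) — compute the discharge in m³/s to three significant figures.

2.64 m³/s

Panel 1-2: Δb = 1 m, d̄ = (0.26+0.51)/2 = 0.385, v̄ = (0.28+0.39)/2 = 0.335 → q = 1×0.385×0.335 = 0.1290 m³/s
Panel 2-3: Δb = 1.4 m, d̄ = (0.51+0.71)/2 = 0.61, v̄ = (0.39+0.47)/2 = 0.43 → q = 1.4×0.61×0.43 = 0.3672 m³/s
Panel 3-4: Δb = 4.9 m, d̄ = (0.71+0.72)/2 = 0.715, v̄ = (0.47+0.44)/2 = 0.455 → q = 4.9×0.715×0.455 = 1.594 m³/s
Panel 4-5: Δb = 3 m, d̄ = (0.72+0.32)/2 = 0.52, v̄ = (0.44+0.26)/2 = 0.35 → q = 3×0.52×0.35 = 0.5460 m³/s
Q = Σ q = 2.636 m³/s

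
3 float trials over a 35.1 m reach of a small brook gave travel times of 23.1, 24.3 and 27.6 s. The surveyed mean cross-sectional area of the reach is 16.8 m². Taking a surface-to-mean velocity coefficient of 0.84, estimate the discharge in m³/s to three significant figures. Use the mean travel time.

t̄ = (23.1 + 24.3 + 27.6) / 3 = 25 s
v_surface = L / t̄ = 35.1 / 25 = 1.404 m/s
v_mean = 0.84 × 1.404 = 1.179 m/s
Q = A × v_mean = 16.8 × 1.179 = 19.81 m³/s

19.8 m³/s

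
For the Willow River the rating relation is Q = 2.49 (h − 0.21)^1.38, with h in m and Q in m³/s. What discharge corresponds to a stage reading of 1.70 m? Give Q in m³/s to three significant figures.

Q = 2.49 × (1.70 − 0.21)^1.38 = 2.49 × 1.49^1.38 = 4.317 m³/s

4.32 m³/s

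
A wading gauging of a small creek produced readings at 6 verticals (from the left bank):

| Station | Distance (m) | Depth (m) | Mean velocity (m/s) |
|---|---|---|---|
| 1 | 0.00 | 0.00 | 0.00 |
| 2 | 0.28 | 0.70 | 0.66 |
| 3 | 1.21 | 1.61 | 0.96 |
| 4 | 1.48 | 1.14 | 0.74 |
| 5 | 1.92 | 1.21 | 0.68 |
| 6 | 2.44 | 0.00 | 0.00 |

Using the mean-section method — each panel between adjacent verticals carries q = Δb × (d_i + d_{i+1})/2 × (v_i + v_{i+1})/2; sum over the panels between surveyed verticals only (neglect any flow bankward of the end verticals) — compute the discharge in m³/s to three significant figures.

Panel 1-2: Δb = 0.28 m, d̄ = (0.00+0.70)/2 = 0.35, v̄ = (0.00+0.66)/2 = 0.33 → q = 0.28×0.35×0.33 = 0.03234 m³/s
Panel 2-3: Δb = 0.93 m, d̄ = (0.70+1.61)/2 = 1.155, v̄ = (0.66+0.96)/2 = 0.81 → q = 0.93×1.155×0.81 = 0.8701 m³/s
Panel 3-4: Δb = 0.27 m, d̄ = (1.61+1.14)/2 = 1.375, v̄ = (0.96+0.74)/2 = 0.85 → q = 0.27×1.375×0.85 = 0.3156 m³/s
Panel 4-5: Δb = 0.44 m, d̄ = (1.14+1.21)/2 = 1.175, v̄ = (0.74+0.68)/2 = 0.71 → q = 0.44×1.175×0.71 = 0.3671 m³/s
Panel 5-6: Δb = 0.52 m, d̄ = (1.21+0.00)/2 = 0.605, v̄ = (0.68+0.00)/2 = 0.34 → q = 0.52×0.605×0.34 = 0.1070 m³/s
Q = Σ q = 1.692 m³/s

1.69 m³/s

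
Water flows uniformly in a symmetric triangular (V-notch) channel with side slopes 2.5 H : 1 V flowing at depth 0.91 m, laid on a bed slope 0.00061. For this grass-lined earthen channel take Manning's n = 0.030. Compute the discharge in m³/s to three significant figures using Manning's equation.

0.960 m³/s

A = z·y² = 2.5×0.91² = 2.070 m²
P = 2y√(1+z²) = 2×0.91×√(1+2.5²) = 4.900 m
R = A/P = 2.070/4.900 = 0.4225 m
Q = (1/n)·A·R^(2/3)·S^(1/2) = (1/0.030) × 2.070 × 0.4225^(2/3) × 0.00061^(1/2) = 0.9596 m³/s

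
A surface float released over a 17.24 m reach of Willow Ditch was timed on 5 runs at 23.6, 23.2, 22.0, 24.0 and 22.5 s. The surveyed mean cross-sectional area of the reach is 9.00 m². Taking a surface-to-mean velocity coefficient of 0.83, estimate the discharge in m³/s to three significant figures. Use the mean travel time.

t̄ = (23.6 + 23.2 + 22.0 + 24.0 + 22.5) / 5 = 23.06 s
v_surface = L / t̄ = 17.24 / 23.06 = 0.7476 m/s
v_mean = 0.83 × 0.7476 = 0.6205 m/s
Q = A × v_mean = 9.00 × 0.6205 = 5.585 m³/s

5.58 m³/s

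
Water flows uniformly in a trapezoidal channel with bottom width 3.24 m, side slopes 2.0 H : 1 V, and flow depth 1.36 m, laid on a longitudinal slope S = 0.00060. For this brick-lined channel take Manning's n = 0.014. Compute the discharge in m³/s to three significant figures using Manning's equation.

A = (b + z·y)·y = (3.24 + 2.0×1.36)×1.36 = 8.106 m²
P = b + 2y√(1+z²) = 3.24 + 2×1.36×√(1+2.0²) = 9.322 m
R = A/P = 8.106/9.322 = 0.8695 m
Q = (1/n)·A·R^(2/3)·S^(1/2) = (1/0.014) × 8.106 × 0.8695^(2/3) × 0.00060^(1/2) = 12.92 m³/s

12.9 m³/s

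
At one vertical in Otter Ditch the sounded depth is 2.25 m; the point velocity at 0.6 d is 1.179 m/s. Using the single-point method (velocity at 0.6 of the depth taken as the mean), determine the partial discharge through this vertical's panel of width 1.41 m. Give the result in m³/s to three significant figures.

3.74 m³/s

v̄ = v₀.₆ = 1.179 m/s
q = v̄ × d × w = 1.179 × 2.25 × 1.41 = 3.740 m³/s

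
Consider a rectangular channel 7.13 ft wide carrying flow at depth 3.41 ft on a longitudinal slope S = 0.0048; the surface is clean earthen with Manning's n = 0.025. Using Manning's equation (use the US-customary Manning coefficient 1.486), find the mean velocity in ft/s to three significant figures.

5.96 ft/s

A = b·y = 7.13 × 3.41 = 24.31 ft²
P = b + 2y = 7.13 + 2×3.41 = 13.95 ft
R = A/P = 24.31/13.95 = 1.743 ft
Q = (1.486/n)·A·R^(2/3)·S^(1/2) = (1.486/0.025) × 24.31 × 1.743^(2/3) × 0.0048^(1/2) = 145.0 ft³/s
V = Q/A = 145.0/24.31 = 5.964 ft/s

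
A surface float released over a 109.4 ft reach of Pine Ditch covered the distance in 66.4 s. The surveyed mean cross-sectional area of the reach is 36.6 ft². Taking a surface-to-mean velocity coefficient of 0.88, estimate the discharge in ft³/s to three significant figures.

53.1 ft³/s

v_surface = L / t̄ = 109.4 / 66.4 = 1.648 ft/s
v_mean = 0.88 × 1.648 = 1.450 ft/s
Q = A × v_mean = 36.6 × 1.450 = 53.07 ft³/s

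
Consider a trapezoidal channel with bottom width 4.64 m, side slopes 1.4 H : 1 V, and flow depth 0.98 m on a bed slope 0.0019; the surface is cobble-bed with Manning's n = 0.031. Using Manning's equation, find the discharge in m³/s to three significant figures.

6.75 m³/s

A = (b + z·y)·y = (4.64 + 1.4×0.98)×0.98 = 5.892 m²
P = b + 2y√(1+z²) = 4.64 + 2×0.98×√(1+1.4²) = 8.012 m
R = A/P = 5.892/8.012 = 0.7354 m
Q = (1/n)·A·R^(2/3)·S^(1/2) = (1/0.031) × 5.892 × 0.7354^(2/3) × 0.0019^(1/2) = 6.749 m³/s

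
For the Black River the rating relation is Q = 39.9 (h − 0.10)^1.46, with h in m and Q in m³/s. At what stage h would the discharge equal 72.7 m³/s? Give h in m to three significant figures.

h − h₀ = (Q/C)^(1/b) = (72.7/39.9)^(1/1.46) = 1.508 m
h = 0.10 + 1.508 = 1.608 m

1.61 m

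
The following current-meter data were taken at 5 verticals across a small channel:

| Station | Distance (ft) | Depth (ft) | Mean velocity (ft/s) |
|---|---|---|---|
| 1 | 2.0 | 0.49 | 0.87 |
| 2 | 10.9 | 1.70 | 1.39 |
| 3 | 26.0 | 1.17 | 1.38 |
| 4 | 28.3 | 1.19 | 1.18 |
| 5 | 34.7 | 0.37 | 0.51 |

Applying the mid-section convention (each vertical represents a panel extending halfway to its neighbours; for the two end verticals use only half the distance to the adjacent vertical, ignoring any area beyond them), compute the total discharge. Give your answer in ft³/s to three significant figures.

w_1 = (10.9 − 2.0)/2 = 4.45 ft; q_1 = 0.87 × 0.49 × 4.45 = 1.897 ft³/s
w_2 = (26.0 − 2.0)/2 = 12 ft; q_2 = 1.39 × 1.70 × 12 = 28.36 ft³/s
w_3 = (28.3 − 10.9)/2 = 8.7 ft; q_3 = 1.38 × 1.17 × 8.7 = 14.05 ft³/s
w_4 = (34.7 − 26.0)/2 = 4.35 ft; q_4 = 1.18 × 1.19 × 4.35 = 6.108 ft³/s
w_5 = (34.7 − 28.3)/2 = 3.2 ft; q_5 = 0.51 × 0.37 × 3.2 = 0.6038 ft³/s
Q = Σ qᵢ = 51.01 ft³/s

51.0 ft³/s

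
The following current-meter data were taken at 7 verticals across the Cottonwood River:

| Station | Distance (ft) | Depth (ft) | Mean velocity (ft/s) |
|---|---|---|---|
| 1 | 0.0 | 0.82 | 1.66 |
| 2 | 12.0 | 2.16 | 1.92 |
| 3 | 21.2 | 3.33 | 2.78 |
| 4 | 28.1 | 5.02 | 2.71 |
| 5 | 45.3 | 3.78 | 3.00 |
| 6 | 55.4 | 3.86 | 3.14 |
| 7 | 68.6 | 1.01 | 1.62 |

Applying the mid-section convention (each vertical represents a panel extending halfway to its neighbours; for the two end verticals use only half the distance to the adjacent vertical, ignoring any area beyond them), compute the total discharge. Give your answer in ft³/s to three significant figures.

w_1 = (12.0 − 0.0)/2 = 6 ft; q_1 = 1.66 × 0.82 × 6 = 8.167 ft³/s
w_2 = (21.2 − 0.0)/2 = 10.6 ft; q_2 = 1.92 × 2.16 × 10.6 = 43.96 ft³/s
w_3 = (28.1 − 12.0)/2 = 8.05 ft; q_3 = 2.78 × 3.33 × 8.05 = 74.52 ft³/s
w_4 = (45.3 − 21.2)/2 = 12.05 ft; q_4 = 2.71 × 5.02 × 12.05 = 163.9 ft³/s
w_5 = (55.4 − 28.1)/2 = 13.65 ft; q_5 = 3.00 × 3.78 × 13.65 = 154.8 ft³/s
w_6 = (68.6 − 45.3)/2 = 11.65 ft; q_6 = 3.14 × 3.86 × 11.65 = 141.2 ft³/s
w_7 = (68.6 − 55.4)/2 = 6.6 ft; q_7 = 1.62 × 1.01 × 6.6 = 10.80 ft³/s
Q = Σ qᵢ = 597.4 ft³/s

597 ft³/s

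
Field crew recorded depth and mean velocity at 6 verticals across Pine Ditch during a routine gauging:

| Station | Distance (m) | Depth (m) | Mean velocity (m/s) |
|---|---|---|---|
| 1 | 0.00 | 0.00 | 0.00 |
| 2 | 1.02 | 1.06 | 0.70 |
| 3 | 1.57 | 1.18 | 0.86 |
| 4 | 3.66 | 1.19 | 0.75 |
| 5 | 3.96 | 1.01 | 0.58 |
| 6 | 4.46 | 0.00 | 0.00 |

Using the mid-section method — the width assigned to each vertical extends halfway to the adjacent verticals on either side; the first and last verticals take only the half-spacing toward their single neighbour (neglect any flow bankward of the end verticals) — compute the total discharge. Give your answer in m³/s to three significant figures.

w_2 = (1.57 − 0.00)/2 = 0.785 m; q_2 = 0.70 × 1.06 × 0.785 = 0.5825 m³/s
w_3 = (3.66 − 1.02)/2 = 1.32 m; q_3 = 0.86 × 1.18 × 1.32 = 1.340 m³/s
w_4 = (3.96 − 1.57)/2 = 1.195 m; q_4 = 0.75 × 1.19 × 1.195 = 1.067 m³/s
w_5 = (4.46 − 3.66)/2 = 0.4 m; q_5 = 0.58 × 1.01 × 0.4 = 0.2343 m³/s
Stations 1, 6 contribute zero (depth or velocity is 0).
Q = Σ qᵢ = 3.223 m³/s

3.22 m³/s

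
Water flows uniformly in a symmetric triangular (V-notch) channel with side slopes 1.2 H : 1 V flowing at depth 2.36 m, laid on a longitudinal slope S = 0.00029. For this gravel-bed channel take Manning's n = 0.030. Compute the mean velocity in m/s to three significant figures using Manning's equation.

A = z·y² = 1.2×2.36² = 6.684 m²
P = 2y√(1+z²) = 2×2.36×√(1+1.2²) = 7.373 m
R = A/P = 6.684/7.373 = 0.9065 m
Q = (1/n)·A·R^(2/3)·S^(1/2) = (1/0.030) × 6.684 × 0.9065^(2/3) × 0.00029^(1/2) = 3.554 m³/s
V = Q/A = 3.554/6.684 = 0.5317 m/s

0.532 m/s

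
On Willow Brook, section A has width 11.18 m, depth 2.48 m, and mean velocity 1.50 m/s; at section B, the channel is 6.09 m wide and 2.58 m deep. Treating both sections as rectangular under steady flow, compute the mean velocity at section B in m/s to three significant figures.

2.65 m/s

Q = A₁V₁ = (11.18×2.48) × 1.50 = 41.59 m³/s
A₂ = 6.09 × 2.58 = 15.71 m²
V₂ = Q/A₂ = 41.59/15.71 = 2.647 m/s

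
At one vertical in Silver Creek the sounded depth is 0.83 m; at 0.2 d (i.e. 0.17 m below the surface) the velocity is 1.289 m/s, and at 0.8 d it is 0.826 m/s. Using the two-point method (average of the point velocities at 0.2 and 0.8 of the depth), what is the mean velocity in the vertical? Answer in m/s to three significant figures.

v̄ = (1.289 + 0.826) / 2 = 1.058 m/s

1.06 m/s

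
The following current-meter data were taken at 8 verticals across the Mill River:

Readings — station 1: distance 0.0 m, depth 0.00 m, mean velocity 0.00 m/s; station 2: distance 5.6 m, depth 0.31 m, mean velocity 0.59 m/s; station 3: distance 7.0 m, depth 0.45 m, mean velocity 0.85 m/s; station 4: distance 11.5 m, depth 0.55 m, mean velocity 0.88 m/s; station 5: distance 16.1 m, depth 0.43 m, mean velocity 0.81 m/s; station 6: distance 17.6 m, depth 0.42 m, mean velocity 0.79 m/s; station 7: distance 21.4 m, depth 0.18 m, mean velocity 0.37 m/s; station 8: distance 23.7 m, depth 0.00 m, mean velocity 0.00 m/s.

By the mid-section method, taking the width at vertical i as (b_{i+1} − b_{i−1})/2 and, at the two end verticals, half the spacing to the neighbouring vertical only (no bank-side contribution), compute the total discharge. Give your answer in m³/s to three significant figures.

6.12 m³/s

w_2 = (7.0 − 0.0)/2 = 3.5 m; q_2 = 0.59 × 0.31 × 3.5 = 0.6402 m³/s
w_3 = (11.5 − 5.6)/2 = 2.95 m; q_3 = 0.85 × 0.45 × 2.95 = 1.128 m³/s
w_4 = (16.1 − 7.0)/2 = 4.55 m; q_4 = 0.88 × 0.55 × 4.55 = 2.202 m³/s
w_5 = (17.6 − 11.5)/2 = 3.05 m; q_5 = 0.81 × 0.43 × 3.05 = 1.062 m³/s
w_6 = (21.4 − 16.1)/2 = 2.65 m; q_6 = 0.79 × 0.42 × 2.65 = 0.8793 m³/s
w_7 = (23.7 − 17.6)/2 = 3.05 m; q_7 = 0.37 × 0.18 × 3.05 = 0.2031 m³/s
Stations 1, 8 contribute zero (depth or velocity is 0).
Q = Σ qᵢ = 6.115 m³/s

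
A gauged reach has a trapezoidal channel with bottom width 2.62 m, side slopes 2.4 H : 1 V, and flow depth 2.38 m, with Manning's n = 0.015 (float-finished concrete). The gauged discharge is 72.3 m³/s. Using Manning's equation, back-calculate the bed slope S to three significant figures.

A = (b + z·y)·y = (2.62 + 2.4×2.38)×2.38 = 19.83 m²
P = b + 2y√(1+z²) = 2.62 + 2×2.38×√(1+2.4²) = 15.00 m
R = A/P = 19.83/15.00 = 1.322 m
S = (Q·n / (1·A·R^(2/3)))² = (72.3×0.015 / (1×19.83×1.205))² = 0.002061

0.00206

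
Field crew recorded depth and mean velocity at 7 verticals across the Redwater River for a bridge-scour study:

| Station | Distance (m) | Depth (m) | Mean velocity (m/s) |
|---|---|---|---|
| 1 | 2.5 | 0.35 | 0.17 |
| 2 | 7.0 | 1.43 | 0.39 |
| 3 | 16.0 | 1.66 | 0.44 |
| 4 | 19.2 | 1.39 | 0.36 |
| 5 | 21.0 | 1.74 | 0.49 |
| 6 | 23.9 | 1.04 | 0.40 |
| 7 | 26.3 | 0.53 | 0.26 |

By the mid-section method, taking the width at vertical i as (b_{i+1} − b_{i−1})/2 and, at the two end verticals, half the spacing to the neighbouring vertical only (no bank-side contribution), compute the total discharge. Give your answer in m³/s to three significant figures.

12.9 m³/s

w_1 = (7.0 − 2.5)/2 = 2.25 m; q_1 = 0.17 × 0.35 × 2.25 = 0.1339 m³/s
w_2 = (16.0 − 2.5)/2 = 6.75 m; q_2 = 0.39 × 1.43 × 6.75 = 3.764 m³/s
w_3 = (19.2 − 7.0)/2 = 6.1 m; q_3 = 0.44 × 1.66 × 6.1 = 4.455 m³/s
w_4 = (21.0 − 16.0)/2 = 2.5 m; q_4 = 0.36 × 1.39 × 2.5 = 1.251 m³/s
w_5 = (23.9 − 19.2)/2 = 2.35 m; q_5 = 0.49 × 1.74 × 2.35 = 2.004 m³/s
w_6 = (26.3 − 21.0)/2 = 2.65 m; q_6 = 0.40 × 1.04 × 2.65 = 1.102 m³/s
w_7 = (26.3 − 23.9)/2 = 1.2 m; q_7 = 0.26 × 0.53 × 1.2 = 0.1654 m³/s
Q = Σ qᵢ = 12.88 m³/s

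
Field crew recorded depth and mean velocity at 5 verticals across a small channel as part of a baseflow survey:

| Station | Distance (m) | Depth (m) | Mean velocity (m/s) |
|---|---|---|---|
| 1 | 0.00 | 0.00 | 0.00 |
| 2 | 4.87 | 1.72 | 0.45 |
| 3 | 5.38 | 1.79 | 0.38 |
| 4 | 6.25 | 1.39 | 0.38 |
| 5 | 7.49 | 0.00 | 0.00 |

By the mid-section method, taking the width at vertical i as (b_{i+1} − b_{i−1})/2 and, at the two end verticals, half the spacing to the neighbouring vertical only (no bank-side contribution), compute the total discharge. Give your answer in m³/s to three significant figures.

w_2 = (5.38 − 0.00)/2 = 2.69 m; q_2 = 0.45 × 1.72 × 2.69 = 2.082 m³/s
w_3 = (6.25 − 4.87)/2 = 0.69 m; q_3 = 0.38 × 1.79 × 0.69 = 0.4693 m³/s
w_4 = (7.49 − 5.38)/2 = 1.055 m; q_4 = 0.38 × 1.39 × 1.055 = 0.5573 m³/s
Stations 1, 5 contribute zero (depth or velocity is 0).
Q = Σ qᵢ = 3.109 m³/s

3.11 m³/s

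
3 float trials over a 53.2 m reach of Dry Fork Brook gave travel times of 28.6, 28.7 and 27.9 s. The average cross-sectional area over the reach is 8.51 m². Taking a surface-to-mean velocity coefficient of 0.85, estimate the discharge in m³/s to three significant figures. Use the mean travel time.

13.6 m³/s

t̄ = (28.6 + 28.7 + 27.9) / 3 = 28.4 s
v_surface = L / t̄ = 53.2 / 28.4 = 1.873 m/s
v_mean = 0.85 × 1.873 = 1.592 m/s
Q = A × v_mean = 8.51 × 1.592 = 13.55 m³/s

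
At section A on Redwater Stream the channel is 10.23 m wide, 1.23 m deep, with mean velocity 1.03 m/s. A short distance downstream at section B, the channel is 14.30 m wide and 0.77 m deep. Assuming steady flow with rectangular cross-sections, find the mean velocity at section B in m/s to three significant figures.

1.18 m/s

Q = A₁V₁ = (10.23×1.23) × 1.03 = 12.96 m³/s
A₂ = 14.30 × 0.77 = 11.01 m²
V₂ = Q/A₂ = 12.96/11.01 = 1.177 m/s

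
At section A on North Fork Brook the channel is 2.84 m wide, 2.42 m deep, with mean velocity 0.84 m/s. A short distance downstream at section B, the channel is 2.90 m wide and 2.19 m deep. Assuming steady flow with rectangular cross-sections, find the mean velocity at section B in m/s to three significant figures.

0.909 m/s

Q = A₁V₁ = (2.84×2.42) × 0.84 = 5.773 m³/s
A₂ = 2.90 × 2.19 = 6.351 m²
V₂ = Q/A₂ = 5.773/6.351 = 0.9090 m/s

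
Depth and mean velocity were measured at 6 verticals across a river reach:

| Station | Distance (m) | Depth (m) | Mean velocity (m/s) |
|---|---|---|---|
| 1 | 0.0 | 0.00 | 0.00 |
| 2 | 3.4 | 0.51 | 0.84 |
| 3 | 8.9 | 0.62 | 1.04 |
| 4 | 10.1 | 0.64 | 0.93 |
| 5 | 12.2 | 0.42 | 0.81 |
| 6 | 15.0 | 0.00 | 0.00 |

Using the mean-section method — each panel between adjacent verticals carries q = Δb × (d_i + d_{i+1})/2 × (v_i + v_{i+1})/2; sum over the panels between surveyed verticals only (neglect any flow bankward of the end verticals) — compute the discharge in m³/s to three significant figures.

5.24 m³/s

Panel 1-2: Δb = 3.4 m, d̄ = (0.00+0.51)/2 = 0.255, v̄ = (0.00+0.84)/2 = 0.42 → q = 3.4×0.255×0.42 = 0.3641 m³/s
Panel 2-3: Δb = 5.5 m, d̄ = (0.51+0.62)/2 = 0.565, v̄ = (0.84+1.04)/2 = 0.94 → q = 5.5×0.565×0.94 = 2.921 m³/s
Panel 3-4: Δb = 1.2 m, d̄ = (0.62+0.64)/2 = 0.63, v̄ = (1.04+0.93)/2 = 0.985 → q = 1.2×0.63×0.985 = 0.7447 m³/s
Panel 4-5: Δb = 2.1 m, d̄ = (0.64+0.42)/2 = 0.53, v̄ = (0.93+0.81)/2 = 0.87 → q = 2.1×0.53×0.87 = 0.9683 m³/s
Panel 5-6: Δb = 2.8 m, d̄ = (0.42+0.00)/2 = 0.21, v̄ = (0.81+0.00)/2 = 0.405 → q = 2.8×0.21×0.405 = 0.2381 m³/s
Q = Σ q = 5.236 m³/s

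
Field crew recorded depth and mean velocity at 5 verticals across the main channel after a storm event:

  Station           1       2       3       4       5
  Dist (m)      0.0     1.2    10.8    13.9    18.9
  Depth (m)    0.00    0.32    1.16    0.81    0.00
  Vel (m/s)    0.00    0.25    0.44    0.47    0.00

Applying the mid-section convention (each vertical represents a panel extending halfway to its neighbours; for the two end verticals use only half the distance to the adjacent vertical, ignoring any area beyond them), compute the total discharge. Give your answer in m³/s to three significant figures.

w_2 = (10.8 − 0.0)/2 = 5.4 m; q_2 = 0.25 × 0.32 × 5.4 = 0.4320 m³/s
w_3 = (13.9 − 1.2)/2 = 6.35 m; q_3 = 0.44 × 1.16 × 6.35 = 3.241 m³/s
w_4 = (18.9 − 10.8)/2 = 4.05 m; q_4 = 0.47 × 0.81 × 4.05 = 1.542 m³/s
Stations 1, 5 contribute zero (depth or velocity is 0).
Q = Σ qᵢ = 5.215 m³/s

5.21 m³/s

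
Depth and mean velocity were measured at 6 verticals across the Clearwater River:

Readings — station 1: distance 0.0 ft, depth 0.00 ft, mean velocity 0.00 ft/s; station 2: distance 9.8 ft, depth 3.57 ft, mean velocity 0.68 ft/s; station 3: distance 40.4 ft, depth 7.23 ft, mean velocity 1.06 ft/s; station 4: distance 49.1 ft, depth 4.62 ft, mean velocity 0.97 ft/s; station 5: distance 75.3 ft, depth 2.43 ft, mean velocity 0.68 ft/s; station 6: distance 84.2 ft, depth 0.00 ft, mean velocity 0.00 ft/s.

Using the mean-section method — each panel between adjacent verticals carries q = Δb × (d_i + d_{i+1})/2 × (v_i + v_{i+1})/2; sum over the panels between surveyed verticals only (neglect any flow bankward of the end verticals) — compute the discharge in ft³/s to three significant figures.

282 ft³/s

Panel 1-2: Δb = 9.8 ft, d̄ = (0.00+3.57)/2 = 1.785, v̄ = (0.00+0.68)/2 = 0.34 → q = 9.8×1.785×0.34 = 5.948 ft³/s
Panel 2-3: Δb = 30.6 ft, d̄ = (3.57+7.23)/2 = 5.4, v̄ = (0.68+1.06)/2 = 0.87 → q = 30.6×5.4×0.87 = 143.8 ft³/s
Panel 3-4: Δb = 8.7 ft, d̄ = (7.23+4.62)/2 = 5.925, v̄ = (1.06+0.97)/2 = 1.015 → q = 8.7×5.925×1.015 = 52.32 ft³/s
Panel 4-5: Δb = 26.2 ft, d̄ = (4.62+2.43)/2 = 3.525, v̄ = (0.97+0.68)/2 = 0.825 → q = 26.2×3.525×0.825 = 76.19 ft³/s
Panel 5-6: Δb = 8.9 ft, d̄ = (2.43+0.00)/2 = 1.215, v̄ = (0.68+0.00)/2 = 0.34 → q = 8.9×1.215×0.34 = 3.677 ft³/s
Q = Σ q = 281.9 ft³/s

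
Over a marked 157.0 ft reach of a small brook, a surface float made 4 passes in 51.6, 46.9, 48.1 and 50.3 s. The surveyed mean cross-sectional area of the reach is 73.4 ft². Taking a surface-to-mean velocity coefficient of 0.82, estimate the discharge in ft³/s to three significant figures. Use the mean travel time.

t̄ = (51.6 + 46.9 + 48.1 + 50.3) / 4 = 49.225 s
v_surface = L / t̄ = 157.0 / 49.225 = 3.189 ft/s
v_mean = 0.82 × 3.189 = 2.615 ft/s
Q = A × v_mean = 73.4 × 2.615 = 192.0 ft³/s

192 ft³/s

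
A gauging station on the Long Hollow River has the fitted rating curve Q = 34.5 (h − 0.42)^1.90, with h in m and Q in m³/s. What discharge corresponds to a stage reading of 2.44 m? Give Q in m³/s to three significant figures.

Q = 34.5 × (2.44 − 0.42)^1.90 = 34.5 × 2.02^1.90 = 131.2 m³/s

131 m³/s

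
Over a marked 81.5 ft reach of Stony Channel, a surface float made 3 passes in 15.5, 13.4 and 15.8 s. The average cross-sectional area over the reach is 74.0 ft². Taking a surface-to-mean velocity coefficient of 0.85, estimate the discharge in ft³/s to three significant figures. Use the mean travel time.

344 ft³/s

t̄ = (15.5 + 13.4 + 15.8) / 3 = 14.9 s
v_surface = L / t̄ = 81.5 / 14.9 = 5.470 ft/s
v_mean = 0.85 × 5.470 = 4.649 ft/s
Q = A × v_mean = 74.0 × 4.649 = 344.1 ft³/s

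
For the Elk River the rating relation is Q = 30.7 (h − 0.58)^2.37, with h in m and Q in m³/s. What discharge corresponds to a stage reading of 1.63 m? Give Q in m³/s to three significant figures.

34.5 m³/s

Q = 30.7 × (1.63 − 0.58)^2.37 = 30.7 × 1.05^2.37 = 34.46 m³/s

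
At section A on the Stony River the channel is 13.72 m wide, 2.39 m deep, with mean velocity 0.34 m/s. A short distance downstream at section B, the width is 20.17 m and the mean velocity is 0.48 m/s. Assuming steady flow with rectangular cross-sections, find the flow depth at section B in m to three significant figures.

1.15 m

Q = A₁V₁ = (13.72×2.39) × 0.34 = 11.15 m³/s
d₂ = Q/(b₂ V₂) = 11.15/(20.17×0.48) = 1.152 m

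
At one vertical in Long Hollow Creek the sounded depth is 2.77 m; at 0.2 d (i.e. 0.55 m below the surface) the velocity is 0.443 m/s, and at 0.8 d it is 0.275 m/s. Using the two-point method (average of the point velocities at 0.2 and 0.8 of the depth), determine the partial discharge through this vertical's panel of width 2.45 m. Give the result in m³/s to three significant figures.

2.44 m³/s

v̄ = (0.443 + 0.275) / 2 = 0.3590 m/s
q = v̄ × d × w = 0.3590 × 2.77 × 2.45 = 2.436 m³/s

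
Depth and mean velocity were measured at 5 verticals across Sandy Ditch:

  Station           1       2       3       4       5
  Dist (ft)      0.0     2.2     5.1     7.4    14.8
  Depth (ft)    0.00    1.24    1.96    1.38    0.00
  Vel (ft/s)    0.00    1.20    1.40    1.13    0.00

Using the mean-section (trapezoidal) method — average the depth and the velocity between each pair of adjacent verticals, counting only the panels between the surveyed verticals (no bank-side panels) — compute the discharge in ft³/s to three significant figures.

14.6 ft³/s

Panel 1-2: Δb = 2.2 ft, d̄ = (0.00+1.24)/2 = 0.62, v̄ = (0.00+1.20)/2 = 0.6 → q = 2.2×0.62×0.6 = 0.8184 ft³/s
Panel 2-3: Δb = 2.9 ft, d̄ = (1.24+1.96)/2 = 1.6, v̄ = (1.20+1.40)/2 = 1.3 → q = 2.9×1.6×1.3 = 6.032 ft³/s
Panel 3-4: Δb = 2.3 ft, d̄ = (1.96+1.38)/2 = 1.67, v̄ = (1.40+1.13)/2 = 1.265 → q = 2.3×1.67×1.265 = 4.859 ft³/s
Panel 4-5: Δb = 7.4 ft, d̄ = (1.38+0.00)/2 = 0.69, v̄ = (1.13+0.00)/2 = 0.565 → q = 7.4×0.69×0.565 = 2.885 ft³/s
Q = Σ q = 14.59 ft³/s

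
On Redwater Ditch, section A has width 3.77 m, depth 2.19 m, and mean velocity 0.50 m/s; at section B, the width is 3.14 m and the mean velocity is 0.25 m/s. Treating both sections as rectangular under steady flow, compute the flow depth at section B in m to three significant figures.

5.26 m

Q = A₁V₁ = (3.77×2.19) × 0.50 = 4.128 m³/s
d₂ = Q/(b₂ V₂) = 4.128/(3.14×0.25) = 5.259 m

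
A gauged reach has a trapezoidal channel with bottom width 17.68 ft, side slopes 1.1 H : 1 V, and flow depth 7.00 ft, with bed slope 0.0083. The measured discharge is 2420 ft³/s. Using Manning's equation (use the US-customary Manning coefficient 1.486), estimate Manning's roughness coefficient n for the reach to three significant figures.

A = (b + z·y)·y = (17.68 + 1.1×7.00)×7.00 = 177.7 ft²
P = b + 2y√(1+z²) = 17.68 + 2×7.00×√(1+1.1²) = 38.49 ft
R = A/P = 177.7/38.49 = 4.615 ft
n = (1.486/Q)·A·R^(2/3)·S^(1/2) = (1.486/2420) × 177.7 × 2.772 × 0.09110 = 0.02755

0.0276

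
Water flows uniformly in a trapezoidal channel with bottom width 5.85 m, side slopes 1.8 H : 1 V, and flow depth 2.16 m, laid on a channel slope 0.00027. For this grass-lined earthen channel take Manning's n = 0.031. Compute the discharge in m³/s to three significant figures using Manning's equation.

A = (b + z·y)·y = (5.85 + 1.8×2.16)×2.16 = 21.03 m²
P = b + 2y√(1+z²) = 5.85 + 2×2.16×√(1+1.8²) = 14.75 m
R = A/P = 21.03/14.75 = 1.426 m
Q = (1/n)·A·R^(2/3)·S^(1/2) = (1/0.031) × 21.03 × 1.426^(2/3) × 0.00027^(1/2) = 14.13 m³/s

14.1 m³/s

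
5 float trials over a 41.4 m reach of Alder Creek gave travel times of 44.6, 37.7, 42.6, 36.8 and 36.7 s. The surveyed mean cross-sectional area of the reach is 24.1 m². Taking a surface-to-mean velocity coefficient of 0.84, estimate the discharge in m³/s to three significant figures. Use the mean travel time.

21.1 m³/s

t̄ = (44.6 + 37.7 + 42.6 + 36.8 + 36.7) / 5 = 39.68 s
v_surface = L / t̄ = 41.4 / 39.68 = 1.043 m/s
v_mean = 0.84 × 1.043 = 0.8764 m/s
Q = A × v_mean = 24.1 × 0.8764 = 21.12 m³/s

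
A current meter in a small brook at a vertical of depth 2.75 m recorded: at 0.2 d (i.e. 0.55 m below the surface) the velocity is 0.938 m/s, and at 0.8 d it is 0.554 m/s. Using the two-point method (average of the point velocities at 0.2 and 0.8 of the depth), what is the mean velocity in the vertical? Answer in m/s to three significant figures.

0.746 m/s

v̄ = (0.938 + 0.554) / 2 = 0.7460 m/s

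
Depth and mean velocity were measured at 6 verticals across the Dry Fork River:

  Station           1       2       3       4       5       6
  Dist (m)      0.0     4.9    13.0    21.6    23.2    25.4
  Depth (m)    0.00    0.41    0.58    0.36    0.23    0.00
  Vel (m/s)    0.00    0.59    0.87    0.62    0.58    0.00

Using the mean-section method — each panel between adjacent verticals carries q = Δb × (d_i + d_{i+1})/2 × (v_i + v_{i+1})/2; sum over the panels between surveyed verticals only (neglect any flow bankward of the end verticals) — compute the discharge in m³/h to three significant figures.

Panel 1-2: Δb = 4.9 m, d̄ = (0.00+0.41)/2 = 0.205, v̄ = (0.00+0.59)/2 = 0.295 → q = 4.9×0.205×0.295 = 0.2963 m³/s
Panel 2-3: Δb = 8.1 m, d̄ = (0.41+0.58)/2 = 0.495, v̄ = (0.59+0.87)/2 = 0.73 → q = 8.1×0.495×0.73 = 2.927 m³/s
Panel 3-4: Δb = 8.6 m, d̄ = (0.58+0.36)/2 = 0.47, v̄ = (0.87+0.62)/2 = 0.745 → q = 8.6×0.47×0.745 = 3.011 m³/s
Panel 4-5: Δb = 1.6 m, d̄ = (0.36+0.23)/2 = 0.295, v̄ = (0.62+0.58)/2 = 0.6 → q = 1.6×0.295×0.6 = 0.2832 m³/s
Panel 5-6: Δb = 2.2 m, d̄ = (0.23+0.00)/2 = 0.115, v̄ = (0.58+0.00)/2 = 0.29 → q = 2.2×0.115×0.29 = 0.07337 m³/s
Q = Σ q = 6.591 m³/s
= 6.591 × 3600 = 23730 m³/h

23700 m³/h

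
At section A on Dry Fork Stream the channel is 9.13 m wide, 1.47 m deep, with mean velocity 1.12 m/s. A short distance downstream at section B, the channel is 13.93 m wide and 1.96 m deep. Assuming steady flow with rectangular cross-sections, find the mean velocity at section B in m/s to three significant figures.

0.551 m/s

Q = A₁V₁ = (9.13×1.47) × 1.12 = 15.03 m³/s
A₂ = 13.93 × 1.96 = 27.30 m²
V₂ = Q/A₂ = 15.03/27.30 = 0.5506 m/s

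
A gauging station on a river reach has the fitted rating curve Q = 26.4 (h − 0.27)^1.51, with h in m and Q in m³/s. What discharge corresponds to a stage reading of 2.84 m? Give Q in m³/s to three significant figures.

110 m³/s

Q = 26.4 × (2.84 − 0.27)^1.51 = 26.4 × 2.57^1.51 = 109.8 m³/s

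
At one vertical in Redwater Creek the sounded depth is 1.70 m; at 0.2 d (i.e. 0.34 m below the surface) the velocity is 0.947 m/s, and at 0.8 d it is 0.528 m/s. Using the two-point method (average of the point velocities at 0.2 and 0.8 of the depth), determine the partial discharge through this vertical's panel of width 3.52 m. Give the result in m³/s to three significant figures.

4.41 m³/s

v̄ = (0.947 + 0.528) / 2 = 0.7375 m/s
q = v̄ × d × w = 0.7375 × 1.70 × 3.52 = 4.413 m³/s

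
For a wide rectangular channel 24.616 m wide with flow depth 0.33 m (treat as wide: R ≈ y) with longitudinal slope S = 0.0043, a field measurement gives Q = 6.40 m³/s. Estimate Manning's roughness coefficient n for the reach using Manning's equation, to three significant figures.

0.0397

A = b·y = 24.616 × 0.33 = 8.123 m²
Wide channel: R ≈ y = 0.33 m
n = (1/Q)·A·R^(2/3)·S^(1/2) = (1/6.40) × 8.123 × 0.4775 × 0.06557 = 0.03975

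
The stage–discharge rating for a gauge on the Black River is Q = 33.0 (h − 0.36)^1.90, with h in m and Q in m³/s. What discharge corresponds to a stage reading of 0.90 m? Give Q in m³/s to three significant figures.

Q = 33.0 × (0.90 − 0.36)^1.90 = 33.0 × 0.54^1.90 = 10.23 m³/s

10.2 m³/s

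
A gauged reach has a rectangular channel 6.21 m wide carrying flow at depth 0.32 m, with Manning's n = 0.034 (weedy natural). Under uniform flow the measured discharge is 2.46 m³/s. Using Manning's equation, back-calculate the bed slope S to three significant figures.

A = b·y = 6.21 × 0.32 = 1.987 m²
P = b + 2y = 6.21 + 2×0.32 = 6.850 m
R = A/P = 1.987/6.850 = 0.2901 m
S = (Q·n / (1·A·R^(2/3)))² = (2.46×0.034 / (1×1.987×0.4382))² = 0.009225

0.00922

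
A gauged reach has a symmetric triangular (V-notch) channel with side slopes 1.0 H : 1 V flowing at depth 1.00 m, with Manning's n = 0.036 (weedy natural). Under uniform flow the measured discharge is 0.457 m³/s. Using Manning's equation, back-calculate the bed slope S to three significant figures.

A = z·y² = 1.0×1.00² = 1.000 m²
P = 2y√(1+z²) = 2×1.00×√(1+1.0²) = 2.828 m
R = A/P = 1.000/2.828 = 0.3536 m
S = (Q·n / (1·A·R^(2/3)))² = (0.457×0.036 / (1×1.000×0.5000))² = 0.001083

0.00108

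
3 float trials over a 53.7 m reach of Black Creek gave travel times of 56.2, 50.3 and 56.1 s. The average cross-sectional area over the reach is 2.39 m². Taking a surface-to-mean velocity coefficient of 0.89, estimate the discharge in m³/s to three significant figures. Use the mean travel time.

2.11 m³/s

t̄ = (56.2 + 50.3 + 56.1) / 3 = 54.2 s
v_surface = L / t̄ = 53.7 / 54.2 = 0.9908 m/s
v_mean = 0.89 × 0.9908 = 0.8818 m/s
Q = A × v_mean = 2.39 × 0.8818 = 2.107 m³/s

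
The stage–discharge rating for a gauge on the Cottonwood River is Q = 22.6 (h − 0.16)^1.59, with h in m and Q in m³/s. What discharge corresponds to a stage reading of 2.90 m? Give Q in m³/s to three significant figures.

112 m³/s

Q = 22.6 × (2.90 − 0.16)^1.59 = 22.6 × 2.74^1.59 = 112.2 m³/s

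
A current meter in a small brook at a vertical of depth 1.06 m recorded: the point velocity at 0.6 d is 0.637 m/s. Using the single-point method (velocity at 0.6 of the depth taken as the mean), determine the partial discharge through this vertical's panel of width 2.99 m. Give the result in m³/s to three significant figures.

2.02 m³/s

v̄ = v₀.₆ = 0.637 m/s
q = v̄ × d × w = 0.6370 × 1.06 × 2.99 = 2.019 m³/s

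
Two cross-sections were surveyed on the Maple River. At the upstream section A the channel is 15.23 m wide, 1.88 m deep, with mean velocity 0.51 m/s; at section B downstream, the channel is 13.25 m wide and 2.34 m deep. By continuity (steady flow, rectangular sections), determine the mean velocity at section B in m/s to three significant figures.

Q = A₁V₁ = (15.23×1.88) × 0.51 = 14.60 m³/s
A₂ = 13.25 × 2.34 = 31.01 m²
V₂ = Q/A₂ = 14.60/31.01 = 0.4710 m/s

0.471 m/s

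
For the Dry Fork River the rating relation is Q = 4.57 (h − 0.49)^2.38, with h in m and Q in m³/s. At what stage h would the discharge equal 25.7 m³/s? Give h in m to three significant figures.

h − h₀ = (Q/C)^(1/b) = (25.7/4.57)^(1/2.38) = 2.066 m
h = 0.49 + 2.066 = 2.556 m

2.56 m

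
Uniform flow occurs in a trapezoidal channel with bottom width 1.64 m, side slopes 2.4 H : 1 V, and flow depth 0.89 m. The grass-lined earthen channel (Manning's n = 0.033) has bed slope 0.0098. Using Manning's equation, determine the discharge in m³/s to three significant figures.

A = (b + z·y)·y = (1.64 + 2.4×0.89)×0.89 = 3.361 m²
P = b + 2y√(1+z²) = 1.64 + 2×0.89×√(1+2.4²) = 6.268 m
R = A/P = 3.361/6.268 = 0.5362 m
Q = (1/n)·A·R^(2/3)·S^(1/2) = (1/0.033) × 3.361 × 0.5362^(2/3) × 0.0098^(1/2) = 6.653 m³/s

6.65 m³/s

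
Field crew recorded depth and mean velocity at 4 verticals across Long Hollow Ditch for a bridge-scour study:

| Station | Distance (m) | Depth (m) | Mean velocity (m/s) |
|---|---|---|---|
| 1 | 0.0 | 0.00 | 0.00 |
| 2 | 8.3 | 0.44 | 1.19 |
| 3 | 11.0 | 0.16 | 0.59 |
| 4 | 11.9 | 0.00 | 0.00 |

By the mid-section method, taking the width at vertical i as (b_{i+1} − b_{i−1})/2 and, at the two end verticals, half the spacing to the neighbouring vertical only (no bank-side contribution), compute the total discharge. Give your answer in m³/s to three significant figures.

3.05 m³/s

w_2 = (11.0 − 0.0)/2 = 5.5 m; q_2 = 1.19 × 0.44 × 5.5 = 2.880 m³/s
w_3 = (11.9 − 8.3)/2 = 1.8 m; q_3 = 0.59 × 0.16 × 1.8 = 0.1699 m³/s
Stations 1, 4 contribute zero (depth or velocity is 0).
Q = Σ qᵢ = 3.050 m³/s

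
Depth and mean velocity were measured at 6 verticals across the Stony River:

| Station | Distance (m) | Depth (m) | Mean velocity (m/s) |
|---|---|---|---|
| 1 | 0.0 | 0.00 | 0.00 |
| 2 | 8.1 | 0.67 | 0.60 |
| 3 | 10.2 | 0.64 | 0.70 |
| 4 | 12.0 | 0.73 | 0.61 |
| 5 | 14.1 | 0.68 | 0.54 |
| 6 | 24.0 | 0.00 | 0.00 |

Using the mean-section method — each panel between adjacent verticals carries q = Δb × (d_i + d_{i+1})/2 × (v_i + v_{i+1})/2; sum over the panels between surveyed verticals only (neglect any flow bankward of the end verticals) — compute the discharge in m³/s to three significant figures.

Panel 1-2: Δb = 8.1 m, d̄ = (0.00+0.67)/2 = 0.335, v̄ = (0.00+0.60)/2 = 0.3 → q = 8.1×0.335×0.3 = 0.8141 m³/s
Panel 2-3: Δb = 2.1 m, d̄ = (0.67+0.64)/2 = 0.655, v̄ = (0.60+0.70)/2 = 0.65 → q = 2.1×0.655×0.65 = 0.8941 m³/s
Panel 3-4: Δb = 1.8 m, d̄ = (0.64+0.73)/2 = 0.685, v̄ = (0.70+0.61)/2 = 0.655 → q = 1.8×0.685×0.655 = 0.8076 m³/s
Panel 4-5: Δb = 2.1 m, d̄ = (0.73+0.68)/2 = 0.705, v̄ = (0.61+0.54)/2 = 0.575 → q = 2.1×0.705×0.575 = 0.8513 m³/s
Panel 5-6: Δb = 9.9 m, d̄ = (0.68+0.00)/2 = 0.34, v̄ = (0.54+0.00)/2 = 0.27 → q = 9.9×0.34×0.27 = 0.9088 m³/s
Q = Σ q = 4.276 m³/s

4.28 m³/s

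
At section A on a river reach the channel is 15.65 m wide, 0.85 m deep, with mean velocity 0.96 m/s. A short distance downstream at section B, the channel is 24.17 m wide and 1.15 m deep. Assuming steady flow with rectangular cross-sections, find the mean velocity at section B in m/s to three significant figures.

Q = A₁V₁ = (15.65×0.85) × 0.96 = 12.77 m³/s
A₂ = 24.17 × 1.15 = 27.80 m²
V₂ = Q/A₂ = 12.77/27.80 = 0.4594 m/s

0.459 m/s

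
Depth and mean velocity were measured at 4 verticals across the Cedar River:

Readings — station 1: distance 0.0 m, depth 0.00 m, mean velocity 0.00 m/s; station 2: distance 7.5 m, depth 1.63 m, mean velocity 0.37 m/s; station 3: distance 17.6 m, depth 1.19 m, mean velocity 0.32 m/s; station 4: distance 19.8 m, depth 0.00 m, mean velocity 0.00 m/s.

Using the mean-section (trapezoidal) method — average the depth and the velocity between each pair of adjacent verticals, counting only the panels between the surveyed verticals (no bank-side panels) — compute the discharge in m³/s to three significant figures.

Panel 1-2: Δb = 7.5 m, d̄ = (0.00+1.63)/2 = 0.815, v̄ = (0.00+0.37)/2 = 0.185 → q = 7.5×0.815×0.185 = 1.131 m³/s
Panel 2-3: Δb = 10.1 m, d̄ = (1.63+1.19)/2 = 1.41, v̄ = (0.37+0.32)/2 = 0.345 → q = 10.1×1.41×0.345 = 4.913 m³/s
Panel 3-4: Δb = 2.2 m, d̄ = (1.19+0.00)/2 = 0.595, v̄ = (0.32+0.00)/2 = 0.16 → q = 2.2×0.595×0.16 = 0.2094 m³/s
Q = Σ q = 6.253 m³/s

6.25 m³/s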